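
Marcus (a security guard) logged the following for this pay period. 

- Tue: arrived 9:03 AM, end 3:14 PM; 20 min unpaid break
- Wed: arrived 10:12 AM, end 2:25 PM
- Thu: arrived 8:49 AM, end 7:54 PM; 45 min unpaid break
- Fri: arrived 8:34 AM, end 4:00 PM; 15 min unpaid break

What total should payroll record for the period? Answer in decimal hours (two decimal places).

Tue: 9:03 AM–3:14 PM = 6 h 11 min; less 20 min break → 5 h 51 min
Wed: 10:12 AM–2:25 PM = 4 h 13 min
Thu: 8:49 AM–7:54 PM = 11 h 5 min; less 45 min break → 10 h 20 min
Fri: 8:34 AM–4:00 PM = 7 h 26 min; less 15 min break → 7 h 11 min
Total: 5 h 51 min + 4 h 13 min + 10 h 20 min + 7 h 11 min = 27 h 35 min.

27.58 hours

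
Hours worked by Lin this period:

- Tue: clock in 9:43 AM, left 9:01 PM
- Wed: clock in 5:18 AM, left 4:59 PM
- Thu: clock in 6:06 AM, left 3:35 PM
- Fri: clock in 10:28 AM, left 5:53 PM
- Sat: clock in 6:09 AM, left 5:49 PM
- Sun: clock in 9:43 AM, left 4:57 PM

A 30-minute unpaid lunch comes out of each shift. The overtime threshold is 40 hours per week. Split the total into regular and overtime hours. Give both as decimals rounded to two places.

Regular 40.00 hours, overtime 15.78 hours

Tue: 9:43 AM–9:01 PM = 11 h 18 min; less 30 min break → 10 h 48 min
Wed: 5:18 AM–4:59 PM = 11 h 41 min; less 30 min break → 11 h 11 min
Thu: 6:06 AM–3:35 PM = 9 h 29 min; less 30 min break → 8 h 59 min
Fri: 10:28 AM–5:53 PM = 7 h 25 min; less 30 min break → 6 h 55 min
Sat: 6:09 AM–5:49 PM = 11 h 40 min; less 30 min break → 11 h 10 min
Sun: 9:43 AM–4:57 PM = 7 h 14 min; less 30 min break → 6 h 44 min
Total worked: 55 h 47 min = 55.78 h.
Threshold 40 h → overtime 15 h 47 min, regular 40 h 0 min.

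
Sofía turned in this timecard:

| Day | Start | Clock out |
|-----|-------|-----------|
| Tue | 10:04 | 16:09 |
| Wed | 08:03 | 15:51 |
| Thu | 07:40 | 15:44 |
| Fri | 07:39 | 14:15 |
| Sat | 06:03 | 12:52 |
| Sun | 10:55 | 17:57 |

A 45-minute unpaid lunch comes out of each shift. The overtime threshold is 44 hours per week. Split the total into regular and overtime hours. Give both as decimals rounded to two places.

Tue: 10:04–16:09 = 6 h 5 min; less 45 min break → 5 h 20 min
Wed: 08:03–15:51 = 7 h 48 min; less 45 min break → 7 h 3 min
Thu: 07:40–15:44 = 8 h 4 min; less 45 min break → 7 h 19 min
Fri: 07:39–14:15 = 6 h 36 min; less 45 min break → 5 h 51 min
Sat: 06:03–12:52 = 6 h 49 min; less 45 min break → 6 h 4 min
Sun: 10:55–17:57 = 7 h 2 min; less 45 min break → 6 h 17 min
Total worked: 37 h 54 min = 37.90 h.
Threshold 44 h → overtime 0 h 0 min, regular 37 h 54 min.

Regular 37.90 hours, overtime 0.00 hours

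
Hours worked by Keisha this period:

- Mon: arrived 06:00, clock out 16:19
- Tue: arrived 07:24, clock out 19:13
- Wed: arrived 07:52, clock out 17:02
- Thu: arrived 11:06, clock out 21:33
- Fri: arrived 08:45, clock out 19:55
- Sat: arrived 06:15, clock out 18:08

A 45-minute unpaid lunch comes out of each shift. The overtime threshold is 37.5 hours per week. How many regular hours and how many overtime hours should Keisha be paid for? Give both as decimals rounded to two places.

Mon: 06:00–16:19 = 10 h 19 min; less 45 min break → 9 h 34 min
Tue: 07:24–19:13 = 11 h 49 min; less 45 min break → 11 h 4 min
Wed: 07:52–17:02 = 9 h 10 min; less 45 min break → 8 h 25 min
Thu: 11:06–21:33 = 10 h 27 min; less 45 min break → 9 h 42 min
Fri: 08:45–19:55 = 11 h 10 min; less 45 min break → 10 h 25 min
Sat: 06:15–18:08 = 11 h 53 min; less 45 min break → 11 h 8 min
Total worked: 60 h 18 min = 60.30 h.
Threshold 37.5 h → overtime 22 h 48 min, regular 37 h 30 min.

Regular 37.50 hours, overtime 22.80 hours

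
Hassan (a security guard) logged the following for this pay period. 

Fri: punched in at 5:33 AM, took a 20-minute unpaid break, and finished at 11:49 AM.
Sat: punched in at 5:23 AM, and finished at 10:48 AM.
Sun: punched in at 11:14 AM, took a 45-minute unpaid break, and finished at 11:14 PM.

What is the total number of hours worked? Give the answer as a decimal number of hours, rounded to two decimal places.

22.60 hours

Fri: 5:33 AM–11:49 AM = 6 h 16 min; less 20 min break → 5 h 56 min
Sat: 5:23 AM–10:48 AM = 5 h 25 min
Sun: 11:14 AM–11:14 PM = 12 h 0 min; less 45 min break → 11 h 15 min
Total: 5 h 56 min + 5 h 25 min + 11 h 15 min = 22 h 36 min.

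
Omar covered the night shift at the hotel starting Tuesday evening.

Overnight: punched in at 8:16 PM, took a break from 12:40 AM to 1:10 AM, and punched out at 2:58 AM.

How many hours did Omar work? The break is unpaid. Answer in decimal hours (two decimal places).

6.20 hours

Overnight: 8:16 PM → midnight = 3 h 44 min; midnight → 2:58 AM = 2 h 58 min; span 6 h 42 min; less 30 min break → 6 h 12 min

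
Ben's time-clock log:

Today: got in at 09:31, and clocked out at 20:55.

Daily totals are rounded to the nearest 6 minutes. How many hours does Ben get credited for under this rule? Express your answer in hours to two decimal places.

Today: 09:31–20:55 = 11 h 24 min → rounds to 11 h 24 min

11.40 hours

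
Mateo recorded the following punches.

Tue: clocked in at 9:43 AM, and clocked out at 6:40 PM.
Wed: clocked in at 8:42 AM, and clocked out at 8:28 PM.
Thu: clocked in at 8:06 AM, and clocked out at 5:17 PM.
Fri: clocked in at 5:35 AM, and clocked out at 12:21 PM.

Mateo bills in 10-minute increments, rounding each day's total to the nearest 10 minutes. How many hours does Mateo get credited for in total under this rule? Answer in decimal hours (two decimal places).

36.83 hours

Tue: 9:43 AM–6:40 PM = 8 h 57 min → rounds to 9 h 0 min
Wed: 8:42 AM–8:28 PM = 11 h 46 min → rounds to 11 h 50 min
Thu: 8:06 AM–5:17 PM = 9 h 11 min → rounds to 9 h 10 min
Fri: 5:35 AM–12:21 PM = 6 h 46 min → rounds to 6 h 50 min
Total credited: 36 h 50 min.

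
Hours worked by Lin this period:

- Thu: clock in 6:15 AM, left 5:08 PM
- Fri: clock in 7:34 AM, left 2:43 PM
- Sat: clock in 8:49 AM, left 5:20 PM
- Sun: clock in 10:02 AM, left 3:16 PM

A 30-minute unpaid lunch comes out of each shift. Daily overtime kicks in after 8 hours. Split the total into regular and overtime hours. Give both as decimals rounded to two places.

Regular 27.38 hours, overtime 2.40 hours

Thu: 6:15 AM–5:08 PM = 10 h 53 min; less 30 min break → 10 h 23 min
Fri: 7:34 AM–2:43 PM = 7 h 9 min; less 30 min break → 6 h 39 min
Sat: 8:49 AM–5:20 PM = 8 h 31 min; less 30 min break → 8 h 1 min
Sun: 10:02 AM–3:16 PM = 5 h 14 min; less 30 min break → 4 h 44 min
Thu reg 8 h 0 min / OT 2 h 23 min; Fri reg 6 h 39 min / OT 0 h 0 min; Sat reg 8 h 0 min / OT 0 h 1 min; Sun reg 4 h 44 min / OT 0 h 0 min.
Totals: regular 27 h 23 min, overtime 2 h 24 min.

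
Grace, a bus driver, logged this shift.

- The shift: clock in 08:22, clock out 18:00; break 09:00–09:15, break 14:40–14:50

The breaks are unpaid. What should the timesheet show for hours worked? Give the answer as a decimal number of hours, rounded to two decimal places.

9.22 hours

The shift: 08:22–18:00 = 9 h 38 min; less 25 min break → 9 h 13 min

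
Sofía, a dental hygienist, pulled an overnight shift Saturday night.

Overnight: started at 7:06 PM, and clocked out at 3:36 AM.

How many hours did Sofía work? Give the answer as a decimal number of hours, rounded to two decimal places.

Overnight: 7:06 PM → midnight = 4 h 54 min; midnight → 3:36 AM = 3 h 36 min; span 8 h 30 min

8.50 hours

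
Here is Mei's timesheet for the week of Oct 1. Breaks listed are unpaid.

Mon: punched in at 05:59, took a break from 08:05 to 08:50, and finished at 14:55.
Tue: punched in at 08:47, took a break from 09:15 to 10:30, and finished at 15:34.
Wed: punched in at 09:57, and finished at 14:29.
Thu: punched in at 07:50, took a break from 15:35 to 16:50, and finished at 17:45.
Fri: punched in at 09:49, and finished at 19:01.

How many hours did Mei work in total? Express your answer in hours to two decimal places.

Mon: 05:59–14:55 = 8 h 56 min; less 45 min break → 8 h 11 min
Tue: 08:47–15:34 = 6 h 47 min; less 75 min break → 5 h 32 min
Wed: 09:57–14:29 = 4 h 32 min
Thu: 07:50–17:45 = 9 h 55 min; less 75 min break → 8 h 40 min
Fri: 09:49–19:01 = 9 h 12 min
Total: 8 h 11 min + 5 h 32 min + 4 h 32 min + 8 h 40 min + 9 h 12 min = 36 h 7 min.

36.12 hours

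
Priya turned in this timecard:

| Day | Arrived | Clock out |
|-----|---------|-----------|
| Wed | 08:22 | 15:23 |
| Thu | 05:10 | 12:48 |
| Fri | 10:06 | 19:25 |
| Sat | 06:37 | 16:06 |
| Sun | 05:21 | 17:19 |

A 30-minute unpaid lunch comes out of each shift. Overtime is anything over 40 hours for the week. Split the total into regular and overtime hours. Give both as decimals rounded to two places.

Wed: 08:22–15:23 = 7 h 1 min; less 30 min break → 6 h 31 min
Thu: 05:10–12:48 = 7 h 38 min; less 30 min break → 7 h 8 min
Fri: 10:06–19:25 = 9 h 19 min; less 30 min break → 8 h 49 min
Sat: 06:37–16:06 = 9 h 29 min; less 30 min break → 8 h 59 min
Sun: 05:21–17:19 = 11 h 58 min; less 30 min break → 11 h 28 min
Total worked: 42 h 55 min = 42.92 h.
Threshold 40 h → overtime 2 h 55 min, regular 40 h 0 min.

Regular 40.00 hours, overtime 2.92 hours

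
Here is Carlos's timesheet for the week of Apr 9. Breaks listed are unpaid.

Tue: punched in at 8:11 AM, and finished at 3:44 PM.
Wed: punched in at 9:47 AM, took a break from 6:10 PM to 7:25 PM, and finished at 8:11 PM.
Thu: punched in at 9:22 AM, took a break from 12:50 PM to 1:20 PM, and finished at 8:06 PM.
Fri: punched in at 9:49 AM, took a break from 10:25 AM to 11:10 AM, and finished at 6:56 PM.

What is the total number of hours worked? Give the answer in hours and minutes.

35 h 18 min

Tue: 8:11 AM–3:44 PM = 7 h 33 min
Wed: 9:47 AM–8:11 PM = 10 h 24 min; less 75 min break → 9 h 9 min
Thu: 9:22 AM–8:06 PM = 10 h 44 min; less 30 min break → 10 h 14 min
Fri: 9:49 AM–6:56 PM = 9 h 7 min; less 45 min break → 8 h 22 min
Total: 7 h 33 min + 9 h 9 min + 10 h 14 min + 8 h 22 min = 35 h 18 min.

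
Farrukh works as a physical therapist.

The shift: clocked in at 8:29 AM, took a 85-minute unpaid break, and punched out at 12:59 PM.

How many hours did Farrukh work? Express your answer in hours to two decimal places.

The shift: 8:29 AM–12:59 PM = 4 h 30 min; less 85 min break → 3 h 5 min

3.08 hours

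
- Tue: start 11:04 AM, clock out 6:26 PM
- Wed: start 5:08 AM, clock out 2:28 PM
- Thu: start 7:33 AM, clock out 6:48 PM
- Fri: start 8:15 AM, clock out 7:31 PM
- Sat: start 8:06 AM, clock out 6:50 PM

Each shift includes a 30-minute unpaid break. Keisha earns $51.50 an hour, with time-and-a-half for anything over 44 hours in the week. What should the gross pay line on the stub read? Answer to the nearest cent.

Tue: 11:04 AM–6:26 PM = 7 h 22 min; less 30 min break → 6 h 52 min
Wed: 5:08 AM–2:28 PM = 9 h 20 min; less 30 min break → 8 h 50 min
Thu: 7:33 AM–6:48 PM = 11 h 15 min; less 30 min break → 10 h 45 min
Fri: 8:15 AM–7:31 PM = 11 h 16 min; less 30 min break → 10 h 46 min
Sat: 8:06 AM–6:50 PM = 10 h 44 min; less 30 min break → 10 h 14 min
Total worked: 47 h 27 min = 2847 min.
Regular 44 h 0 min = 2640 min at $51.50/h; overtime 3 h 27 min = 207 min at $77.25/h.
Pay = (2640 × $51.50 + 207 × $77.25) ÷ 60 = $2532.51.

$2532.51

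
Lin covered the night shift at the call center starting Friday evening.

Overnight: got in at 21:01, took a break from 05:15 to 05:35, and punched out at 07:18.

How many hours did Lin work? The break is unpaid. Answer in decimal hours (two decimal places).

9.95 hours

Overnight: 21:01 → midnight = 2 h 59 min; midnight → 07:18 = 7 h 18 min; span 10 h 17 min; less 20 min break → 9 h 57 min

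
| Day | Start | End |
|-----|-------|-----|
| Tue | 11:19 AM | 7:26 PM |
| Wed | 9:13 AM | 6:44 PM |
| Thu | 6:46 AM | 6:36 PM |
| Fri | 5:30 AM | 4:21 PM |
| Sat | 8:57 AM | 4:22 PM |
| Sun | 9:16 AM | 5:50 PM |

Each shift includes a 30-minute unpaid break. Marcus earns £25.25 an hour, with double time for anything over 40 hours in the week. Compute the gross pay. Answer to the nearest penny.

£1681.65

Tue: 11:19 AM–7:26 PM = 8 h 7 min; less 30 min break → 7 h 37 min
Wed: 9:13 AM–6:44 PM = 9 h 31 min; less 30 min break → 9 h 1 min
Thu: 6:46 AM–6:36 PM = 11 h 50 min; less 30 min break → 11 h 20 min
Fri: 5:30 AM–4:21 PM = 10 h 51 min; less 30 min break → 10 h 21 min
Sat: 8:57 AM–4:22 PM = 7 h 25 min; less 30 min break → 6 h 55 min
Sun: 9:16 AM–5:50 PM = 8 h 34 min; less 30 min break → 8 h 4 min
Total worked: 53 h 18 min = 3198 min.
Regular 40 h 0 min = 2400 min at £25.25/h; overtime 13 h 18 min = 798 min at £50.50/h.
Pay = (2400 × £25.25 + 798 × £50.50) ÷ 60 = £1681.65.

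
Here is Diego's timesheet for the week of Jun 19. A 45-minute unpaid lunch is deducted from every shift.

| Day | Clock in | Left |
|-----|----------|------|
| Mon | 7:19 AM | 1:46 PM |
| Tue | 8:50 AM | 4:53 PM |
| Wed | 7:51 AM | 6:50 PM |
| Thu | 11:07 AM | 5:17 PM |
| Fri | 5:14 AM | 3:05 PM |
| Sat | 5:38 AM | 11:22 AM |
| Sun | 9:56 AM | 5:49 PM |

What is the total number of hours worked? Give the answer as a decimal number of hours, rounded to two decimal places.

Mon: 7:19 AM–1:46 PM = 6 h 27 min; less 45 min break → 5 h 42 min
Tue: 8:50 AM–4:53 PM = 8 h 3 min; less 45 min break → 7 h 18 min
Wed: 7:51 AM–6:50 PM = 10 h 59 min; less 45 min break → 10 h 14 min
Thu: 11:07 AM–5:17 PM = 6 h 10 min; less 45 min break → 5 h 25 min
Fri: 5:14 AM–3:05 PM = 9 h 51 min; less 45 min break → 9 h 6 min
Sat: 5:38 AM–11:22 AM = 5 h 44 min; less 45 min break → 4 h 59 min
Sun: 9:56 AM–5:49 PM = 7 h 53 min; less 45 min break → 7 h 8 min
Total: 5 h 42 min + 7 h 18 min + 10 h 14 min + 5 h 25 min + 9 h 6 min + 4 h 59 min + 7 h 8 min = 49 h 52 min.

49.87 hours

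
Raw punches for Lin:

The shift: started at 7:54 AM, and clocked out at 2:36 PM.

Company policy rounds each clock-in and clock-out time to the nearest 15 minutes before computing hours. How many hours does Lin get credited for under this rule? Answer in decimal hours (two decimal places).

6.50 hours

The shift: in 7:54 AM→8:00 AM, out 2:36 PM→2:30 PM; 6 h 30 min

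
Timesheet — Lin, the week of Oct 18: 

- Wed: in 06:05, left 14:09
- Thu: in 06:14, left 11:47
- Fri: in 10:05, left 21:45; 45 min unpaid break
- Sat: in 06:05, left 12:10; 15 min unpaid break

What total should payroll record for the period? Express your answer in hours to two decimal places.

Wed: 06:05–14:09 = 8 h 4 min
Thu: 06:14–11:47 = 5 h 33 min
Fri: 10:05–21:45 = 11 h 40 min; less 45 min break → 10 h 55 min
Sat: 06:05–12:10 = 6 h 5 min; less 15 min break → 5 h 50 min
Total: 8 h 4 min + 5 h 33 min + 10 h 55 min + 5 h 50 min = 30 h 22 min.

30.37 hours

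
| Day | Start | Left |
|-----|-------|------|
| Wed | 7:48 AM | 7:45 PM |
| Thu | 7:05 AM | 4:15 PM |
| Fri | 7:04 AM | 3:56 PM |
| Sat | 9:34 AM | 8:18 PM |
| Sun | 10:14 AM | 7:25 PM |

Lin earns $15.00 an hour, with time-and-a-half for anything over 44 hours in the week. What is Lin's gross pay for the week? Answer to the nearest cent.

Wed: 7:48 AM–7:45 PM = 11 h 57 min
Thu: 7:05 AM–4:15 PM = 9 h 10 min
Fri: 7:04 AM–3:56 PM = 8 h 52 min
Sat: 9:34 AM–8:18 PM = 10 h 44 min
Sun: 10:14 AM–7:25 PM = 9 h 11 min
Total worked: 49 h 54 min = 2994 min.
Regular 44 h 0 min = 2640 min at $15.00/h; overtime 5 h 54 min = 354 min at $22.50/h.
Pay = (2640 × $15.00 + 354 × $22.50) ÷ 60 = $792.75.

$792.75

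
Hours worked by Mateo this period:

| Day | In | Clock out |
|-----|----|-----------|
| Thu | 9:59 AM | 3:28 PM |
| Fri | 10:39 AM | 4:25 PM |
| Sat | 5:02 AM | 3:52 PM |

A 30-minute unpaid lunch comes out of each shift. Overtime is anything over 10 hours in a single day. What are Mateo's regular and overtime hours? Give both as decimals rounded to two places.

Regular 20.25 hours, overtime 0.33 hours

Thu: 9:59 AM–3:28 PM = 5 h 29 min; less 30 min break → 4 h 59 min
Fri: 10:39 AM–4:25 PM = 5 h 46 min; less 30 min break → 5 h 16 min
Sat: 5:02 AM–3:52 PM = 10 h 50 min; less 30 min break → 10 h 20 min
Thu reg 4 h 59 min / OT 0 h 0 min; Fri reg 5 h 16 min / OT 0 h 0 min; Sat reg 10 h 0 min / OT 0 h 20 min.
Totals: regular 20 h 15 min, overtime 0 h 20 min.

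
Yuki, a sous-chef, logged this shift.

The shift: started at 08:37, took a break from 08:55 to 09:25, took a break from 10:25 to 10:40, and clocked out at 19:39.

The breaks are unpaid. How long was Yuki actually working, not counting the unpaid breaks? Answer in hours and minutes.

The shift: 08:37–19:39 = 11 h 2 min; less 45 min break → 10 h 17 min

10 h 17 min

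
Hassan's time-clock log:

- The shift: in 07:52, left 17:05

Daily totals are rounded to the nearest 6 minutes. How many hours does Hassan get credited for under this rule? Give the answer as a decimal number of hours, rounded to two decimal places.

9.20 hours

The shift: 07:52–17:05 = 9 h 13 min → rounds to 9 h 12 min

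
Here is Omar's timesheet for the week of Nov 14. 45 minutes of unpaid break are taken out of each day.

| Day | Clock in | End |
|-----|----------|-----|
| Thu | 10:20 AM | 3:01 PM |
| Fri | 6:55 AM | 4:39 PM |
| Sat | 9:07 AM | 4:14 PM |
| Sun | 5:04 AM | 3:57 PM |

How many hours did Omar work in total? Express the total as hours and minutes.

Thu: 10:20 AM–3:01 PM = 4 h 41 min; less 45 min break → 3 h 56 min
Fri: 6:55 AM–4:39 PM = 9 h 44 min; less 45 min break → 8 h 59 min
Sat: 9:07 AM–4:14 PM = 7 h 7 min; less 45 min break → 6 h 22 min
Sun: 5:04 AM–3:57 PM = 10 h 53 min; less 45 min break → 10 h 8 min
Total: 3 h 56 min + 8 h 59 min + 6 h 22 min + 10 h 8 min = 29 h 25 min.

29 h 25 min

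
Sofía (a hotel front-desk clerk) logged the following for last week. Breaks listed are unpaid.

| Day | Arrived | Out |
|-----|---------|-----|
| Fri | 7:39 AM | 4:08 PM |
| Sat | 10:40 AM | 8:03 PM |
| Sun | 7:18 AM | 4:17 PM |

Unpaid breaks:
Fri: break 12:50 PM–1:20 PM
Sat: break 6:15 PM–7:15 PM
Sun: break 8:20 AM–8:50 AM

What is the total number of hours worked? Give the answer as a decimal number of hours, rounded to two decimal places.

Fri: 7:39 AM–4:08 PM = 8 h 29 min; less 30 min break → 7 h 59 min
Sat: 10:40 AM–8:03 PM = 9 h 23 min; less 60 min break → 8 h 23 min
Sun: 7:18 AM–4:17 PM = 8 h 59 min; less 30 min break → 8 h 29 min
Total: 7 h 59 min + 8 h 23 min + 8 h 29 min = 24 h 51 min.

24.85 hours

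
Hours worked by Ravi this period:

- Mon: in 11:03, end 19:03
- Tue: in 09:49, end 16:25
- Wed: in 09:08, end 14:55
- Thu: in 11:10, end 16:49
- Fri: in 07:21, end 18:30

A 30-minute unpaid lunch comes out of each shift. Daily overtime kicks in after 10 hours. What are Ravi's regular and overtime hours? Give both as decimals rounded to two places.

Regular 34.03 hours, overtime 0.65 hours

Mon: 11:03–19:03 = 8 h 0 min; less 30 min break → 7 h 30 min
Tue: 09:49–16:25 = 6 h 36 min; less 30 min break → 6 h 6 min
Wed: 09:08–14:55 = 5 h 47 min; less 30 min break → 5 h 17 min
Thu: 11:10–16:49 = 5 h 39 min; less 30 min break → 5 h 9 min
Fri: 07:21–18:30 = 11 h 9 min; less 30 min break → 10 h 39 min
Mon reg 7 h 30 min / OT 0 h 0 min; Tue reg 6 h 6 min / OT 0 h 0 min; Wed reg 5 h 17 min / OT 0 h 0 min; Thu reg 5 h 9 min / OT 0 h 0 min; Fri reg 10 h 0 min / OT 0 h 39 min.
Totals: regular 34 h 2 min, overtime 0 h 39 min.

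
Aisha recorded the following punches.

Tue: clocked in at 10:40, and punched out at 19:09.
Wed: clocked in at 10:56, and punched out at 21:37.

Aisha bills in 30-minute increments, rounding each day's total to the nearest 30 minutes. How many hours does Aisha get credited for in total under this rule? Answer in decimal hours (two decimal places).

Tue: 10:40–19:09 = 8 h 29 min → rounds to 8 h 30 min
Wed: 10:56–21:37 = 10 h 41 min → rounds to 10 h 30 min
Total credited: 19 h 0 min.

19.00 hours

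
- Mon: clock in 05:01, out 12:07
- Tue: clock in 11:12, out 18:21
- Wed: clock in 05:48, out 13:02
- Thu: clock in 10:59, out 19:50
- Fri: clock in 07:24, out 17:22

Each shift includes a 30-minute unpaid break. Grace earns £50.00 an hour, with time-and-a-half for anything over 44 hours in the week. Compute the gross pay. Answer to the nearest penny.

£1890.00

Mon: 05:01–12:07 = 7 h 6 min; less 30 min break → 6 h 36 min
Tue: 11:12–18:21 = 7 h 9 min; less 30 min break → 6 h 39 min
Wed: 05:48–13:02 = 7 h 14 min; less 30 min break → 6 h 44 min
Thu: 10:59–19:50 = 8 h 51 min; less 30 min break → 8 h 21 min
Fri: 07:24–17:22 = 9 h 58 min; less 30 min break → 9 h 28 min
Total worked: 37 h 48 min = 2268 min.
Regular 37 h 48 min = 2268 min at £50.00/h; overtime 0 h 0 min = 0 min at £75.00/h.
Pay = (2268 × £50.00 + 0 × £75.00) ÷ 60 = £1890.00.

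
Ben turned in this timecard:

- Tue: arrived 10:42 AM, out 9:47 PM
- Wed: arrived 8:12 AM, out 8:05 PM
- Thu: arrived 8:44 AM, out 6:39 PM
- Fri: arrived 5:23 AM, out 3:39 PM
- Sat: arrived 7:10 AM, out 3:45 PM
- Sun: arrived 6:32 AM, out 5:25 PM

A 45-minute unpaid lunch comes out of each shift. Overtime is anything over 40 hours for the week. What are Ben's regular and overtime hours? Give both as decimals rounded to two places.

Tue: 10:42 AM–9:47 PM = 11 h 5 min; less 45 min break → 10 h 20 min
Wed: 8:12 AM–8:05 PM = 11 h 53 min; less 45 min break → 11 h 8 min
Thu: 8:44 AM–6:39 PM = 9 h 55 min; less 45 min break → 9 h 10 min
Fri: 5:23 AM–3:39 PM = 10 h 16 min; less 45 min break → 9 h 31 min
Sat: 7:10 AM–3:45 PM = 8 h 35 min; less 45 min break → 7 h 50 min
Sun: 6:32 AM–5:25 PM = 10 h 53 min; less 45 min break → 10 h 8 min
Total worked: 58 h 7 min = 58.12 h.
Threshold 40 h → overtime 18 h 7 min, regular 40 h 0 min.

Regular 40.00 hours, overtime 18.12 hours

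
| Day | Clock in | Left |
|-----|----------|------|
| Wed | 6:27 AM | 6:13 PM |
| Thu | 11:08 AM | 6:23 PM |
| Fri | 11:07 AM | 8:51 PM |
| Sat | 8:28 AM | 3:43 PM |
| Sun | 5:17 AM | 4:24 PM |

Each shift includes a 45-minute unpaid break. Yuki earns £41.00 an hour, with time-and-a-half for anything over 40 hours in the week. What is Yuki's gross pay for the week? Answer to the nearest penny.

£1847.05

Wed: 6:27 AM–6:13 PM = 11 h 46 min; less 45 min break → 11 h 1 min
Thu: 11:08 AM–6:23 PM = 7 h 15 min; less 45 min break → 6 h 30 min
Fri: 11:07 AM–8:51 PM = 9 h 44 min; less 45 min break → 8 h 59 min
Sat: 8:28 AM–3:43 PM = 7 h 15 min; less 45 min break → 6 h 30 min
Sun: 5:17 AM–4:24 PM = 11 h 7 min; less 45 min break → 10 h 22 min
Total worked: 43 h 22 min = 2602 min.
Regular 40 h 0 min = 2400 min at £41.00/h; overtime 3 h 22 min = 202 min at £61.50/h.
Pay = (2400 × £41.00 + 202 × £61.50) ÷ 60 = £1847.05.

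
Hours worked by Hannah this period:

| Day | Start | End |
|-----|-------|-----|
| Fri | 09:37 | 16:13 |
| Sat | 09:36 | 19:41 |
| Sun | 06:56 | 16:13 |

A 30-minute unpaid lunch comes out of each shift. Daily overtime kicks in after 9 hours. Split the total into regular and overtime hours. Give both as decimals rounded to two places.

Regular 23.88 hours, overtime 0.58 hours

Fri: 09:37–16:13 = 6 h 36 min; less 30 min break → 6 h 6 min
Sat: 09:36–19:41 = 10 h 5 min; less 30 min break → 9 h 35 min
Sun: 06:56–16:13 = 9 h 17 min; less 30 min break → 8 h 47 min
Fri reg 6 h 6 min / OT 0 h 0 min; Sat reg 9 h 0 min / OT 0 h 35 min; Sun reg 8 h 47 min / OT 0 h 0 min.
Totals: regular 23 h 53 min, overtime 0 h 35 min.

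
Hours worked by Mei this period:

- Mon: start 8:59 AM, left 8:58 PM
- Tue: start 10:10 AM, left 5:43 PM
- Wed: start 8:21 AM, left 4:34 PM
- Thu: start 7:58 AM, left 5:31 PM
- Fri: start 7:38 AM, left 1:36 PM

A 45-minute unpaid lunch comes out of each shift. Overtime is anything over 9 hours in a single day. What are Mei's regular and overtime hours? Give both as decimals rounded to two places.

Regular 37.28 hours, overtime 2.23 hours

Mon: 8:59 AM–8:58 PM = 11 h 59 min; less 45 min break → 11 h 14 min
Tue: 10:10 AM–5:43 PM = 7 h 33 min; less 45 min break → 6 h 48 min
Wed: 8:21 AM–4:34 PM = 8 h 13 min; less 45 min break → 7 h 28 min
Thu: 7:58 AM–5:31 PM = 9 h 33 min; less 45 min break → 8 h 48 min
Fri: 7:38 AM–1:36 PM = 5 h 58 min; less 45 min break → 5 h 13 min
Mon reg 9 h 0 min / OT 2 h 14 min; Tue reg 6 h 48 min / OT 0 h 0 min; Wed reg 7 h 28 min / OT 0 h 0 min; Thu reg 8 h 48 min / OT 0 h 0 min; Fri reg 5 h 13 min / OT 0 h 0 min.
Totals: regular 37 h 17 min, overtime 2 h 14 min.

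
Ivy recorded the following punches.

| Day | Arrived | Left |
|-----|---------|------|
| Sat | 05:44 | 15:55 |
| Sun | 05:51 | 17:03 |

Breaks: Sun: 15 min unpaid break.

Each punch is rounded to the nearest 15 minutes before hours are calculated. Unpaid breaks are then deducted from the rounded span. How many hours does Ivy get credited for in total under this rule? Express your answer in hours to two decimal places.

Sat: in 05:44→05:45, out 15:55→16:00; 10 h 15 min
Sun: in 05:51→05:45, out 17:03→17:00; 11 h 15 min − 15 min = 11 h 0 min
Total credited: 21 h 15 min.

21.25 hours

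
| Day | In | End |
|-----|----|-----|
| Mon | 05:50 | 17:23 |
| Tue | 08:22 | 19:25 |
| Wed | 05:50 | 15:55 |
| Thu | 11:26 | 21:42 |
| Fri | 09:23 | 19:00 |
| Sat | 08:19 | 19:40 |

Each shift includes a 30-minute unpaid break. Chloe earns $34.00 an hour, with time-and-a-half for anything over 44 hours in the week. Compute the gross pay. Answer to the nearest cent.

$2358.75

Mon: 05:50–17:23 = 11 h 33 min; less 30 min break → 11 h 3 min
Tue: 08:22–19:25 = 11 h 3 min; less 30 min break → 10 h 33 min
Wed: 05:50–15:55 = 10 h 5 min; less 30 min break → 9 h 35 min
Thu: 11:26–21:42 = 10 h 16 min; less 30 min break → 9 h 46 min
Fri: 09:23–19:00 = 9 h 37 min; less 30 min break → 9 h 7 min
Sat: 08:19–19:40 = 11 h 21 min; less 30 min break → 10 h 51 min
Total worked: 60 h 55 min = 3655 min.
Regular 44 h 0 min = 2640 min at $34.00/h; overtime 16 h 55 min = 1015 min at $51.00/h.
Pay = (2640 × $34.00 + 1015 × $51.00) ÷ 60 = $2358.75.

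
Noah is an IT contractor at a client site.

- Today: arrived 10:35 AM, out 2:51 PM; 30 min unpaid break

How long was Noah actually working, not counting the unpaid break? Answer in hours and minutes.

Today: 10:35 AM–2:51 PM = 4 h 16 min; less 30 min break → 3 h 46 min

3 h 46 min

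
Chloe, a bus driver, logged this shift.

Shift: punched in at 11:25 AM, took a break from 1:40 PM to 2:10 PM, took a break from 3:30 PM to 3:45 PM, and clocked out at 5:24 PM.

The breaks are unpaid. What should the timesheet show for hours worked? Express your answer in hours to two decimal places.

5.23 hours

Shift: 11:25 AM–5:24 PM = 5 h 59 min; less 45 min break → 5 h 14 min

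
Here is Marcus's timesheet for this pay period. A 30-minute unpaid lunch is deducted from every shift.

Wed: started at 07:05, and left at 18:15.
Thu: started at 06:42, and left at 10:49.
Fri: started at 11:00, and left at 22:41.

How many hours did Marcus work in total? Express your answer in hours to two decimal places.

Wed: 07:05–18:15 = 11 h 10 min; less 30 min break → 10 h 40 min
Thu: 06:42–10:49 = 4 h 7 min; less 30 min break → 3 h 37 min
Fri: 11:00–22:41 = 11 h 41 min; less 30 min break → 11 h 11 min
Total: 10 h 40 min + 3 h 37 min + 11 h 11 min = 25 h 28 min.

25.47 hours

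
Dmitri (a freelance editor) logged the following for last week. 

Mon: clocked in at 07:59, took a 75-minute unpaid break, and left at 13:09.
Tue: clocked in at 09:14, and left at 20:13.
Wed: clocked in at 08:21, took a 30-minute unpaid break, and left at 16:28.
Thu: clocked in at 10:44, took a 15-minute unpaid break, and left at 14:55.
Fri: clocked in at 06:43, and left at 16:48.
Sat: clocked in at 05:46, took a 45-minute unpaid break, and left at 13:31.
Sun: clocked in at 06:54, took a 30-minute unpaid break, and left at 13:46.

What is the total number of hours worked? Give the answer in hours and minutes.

49 h 54 min

Mon: 07:59–13:09 = 5 h 10 min; less 75 min break → 3 h 55 min
Tue: 09:14–20:13 = 10 h 59 min
Wed: 08:21–16:28 = 8 h 7 min; less 30 min break → 7 h 37 min
Thu: 10:44–14:55 = 4 h 11 min; less 15 min break → 3 h 56 min
Fri: 06:43–16:48 = 10 h 5 min
Sat: 05:46–13:31 = 7 h 45 min; less 45 min break → 7 h 0 min
Sun: 06:54–13:46 = 6 h 52 min; less 30 min break → 6 h 22 min
Total: 3 h 55 min + 10 h 59 min + 7 h 37 min + 3 h 56 min + 10 h 5 min + 7 h 0 min + 6 h 22 min = 49 h 54 min.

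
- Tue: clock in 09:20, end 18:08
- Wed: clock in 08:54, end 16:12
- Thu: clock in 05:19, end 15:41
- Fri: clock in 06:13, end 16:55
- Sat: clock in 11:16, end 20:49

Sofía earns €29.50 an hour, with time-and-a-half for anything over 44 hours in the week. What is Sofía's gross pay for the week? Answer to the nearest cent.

€1418.21

Tue: 09:20–18:08 = 8 h 48 min
Wed: 08:54–16:12 = 7 h 18 min
Thu: 05:19–15:41 = 10 h 22 min
Fri: 06:13–16:55 = 10 h 42 min
Sat: 11:16–20:49 = 9 h 33 min
Total worked: 46 h 43 min = 2803 min.
Regular 44 h 0 min = 2640 min at €29.50/h; overtime 2 h 43 min = 163 min at €44.25/h.
Pay = (2640 × €29.50 + 163 × €44.25) ÷ 60 = €1418.21.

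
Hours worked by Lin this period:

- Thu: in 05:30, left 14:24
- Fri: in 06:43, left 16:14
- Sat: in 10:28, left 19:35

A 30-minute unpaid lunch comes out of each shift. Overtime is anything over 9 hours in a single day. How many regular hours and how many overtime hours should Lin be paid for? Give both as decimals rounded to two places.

Thu: 05:30–14:24 = 8 h 54 min; less 30 min break → 8 h 24 min
Fri: 06:43–16:14 = 9 h 31 min; less 30 min break → 9 h 1 min
Sat: 10:28–19:35 = 9 h 7 min; less 30 min break → 8 h 37 min
Thu reg 8 h 24 min / OT 0 h 0 min; Fri reg 9 h 0 min / OT 0 h 1 min; Sat reg 8 h 37 min / OT 0 h 0 min.
Totals: regular 26 h 1 min, overtime 0 h 1 min.

Regular 26.02 hours, overtime 0.02 hours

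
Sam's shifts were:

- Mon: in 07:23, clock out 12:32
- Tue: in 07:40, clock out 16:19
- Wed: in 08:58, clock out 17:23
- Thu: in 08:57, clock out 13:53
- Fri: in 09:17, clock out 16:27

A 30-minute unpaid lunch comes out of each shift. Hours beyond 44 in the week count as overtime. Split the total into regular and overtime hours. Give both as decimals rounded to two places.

Mon: 07:23–12:32 = 5 h 9 min; less 30 min break → 4 h 39 min
Tue: 07:40–16:19 = 8 h 39 min; less 30 min break → 8 h 9 min
Wed: 08:58–17:23 = 8 h 25 min; less 30 min break → 7 h 55 min
Thu: 08:57–13:53 = 4 h 56 min; less 30 min break → 4 h 26 min
Fri: 09:17–16:27 = 7 h 10 min; less 30 min break → 6 h 40 min
Total worked: 31 h 49 min = 31.82 h.
Threshold 44 h → overtime 0 h 0 min, regular 31 h 49 min.

Regular 31.82 hours, overtime 0.00 hours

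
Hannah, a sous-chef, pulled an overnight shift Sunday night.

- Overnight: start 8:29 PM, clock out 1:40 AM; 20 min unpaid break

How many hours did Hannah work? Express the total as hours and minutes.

Overnight: 8:29 PM → midnight = 3 h 31 min; midnight → 1:40 AM = 1 h 40 min; span 5 h 11 min; less 20 min break → 4 h 51 min

4 h 51 min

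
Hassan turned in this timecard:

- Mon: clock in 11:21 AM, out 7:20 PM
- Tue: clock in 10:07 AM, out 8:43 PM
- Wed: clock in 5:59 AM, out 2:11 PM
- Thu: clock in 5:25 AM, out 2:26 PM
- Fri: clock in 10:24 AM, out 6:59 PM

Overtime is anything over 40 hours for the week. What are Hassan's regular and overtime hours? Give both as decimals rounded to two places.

Regular 40.00 hours, overtime 4.38 hours

Mon: 11:21 AM–7:20 PM = 7 h 59 min
Tue: 10:07 AM–8:43 PM = 10 h 36 min
Wed: 5:59 AM–2:11 PM = 8 h 12 min
Thu: 5:25 AM–2:26 PM = 9 h 1 min
Fri: 10:24 AM–6:59 PM = 8 h 35 min
Total worked: 44 h 23 min = 44.38 h.
Threshold 40 h → overtime 4 h 23 min, regular 40 h 0 min.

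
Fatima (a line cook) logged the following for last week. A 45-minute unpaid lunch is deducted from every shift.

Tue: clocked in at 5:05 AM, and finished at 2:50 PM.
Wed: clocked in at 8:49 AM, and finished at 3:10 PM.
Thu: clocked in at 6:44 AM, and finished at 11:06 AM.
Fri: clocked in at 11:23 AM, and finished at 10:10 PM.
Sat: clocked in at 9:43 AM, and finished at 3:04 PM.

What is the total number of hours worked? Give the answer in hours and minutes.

Tue: 5:05 AM–2:50 PM = 9 h 45 min; less 45 min break → 9 h 0 min
Wed: 8:49 AM–3:10 PM = 6 h 21 min; less 45 min break → 5 h 36 min
Thu: 6:44 AM–11:06 AM = 4 h 22 min; less 45 min break → 3 h 37 min
Fri: 11:23 AM–10:10 PM = 10 h 47 min; less 45 min break → 10 h 2 min
Sat: 9:43 AM–3:04 PM = 5 h 21 min; less 45 min break → 4 h 36 min
Total: 9 h 0 min + 5 h 36 min + 3 h 37 min + 10 h 2 min + 4 h 36 min = 32 h 51 min.

32 h 51 min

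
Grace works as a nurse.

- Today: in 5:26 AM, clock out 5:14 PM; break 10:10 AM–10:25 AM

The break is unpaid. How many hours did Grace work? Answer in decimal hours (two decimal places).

11.55 hours

Today: 5:26 AM–5:14 PM = 11 h 48 min; less 15 min break → 11 h 33 min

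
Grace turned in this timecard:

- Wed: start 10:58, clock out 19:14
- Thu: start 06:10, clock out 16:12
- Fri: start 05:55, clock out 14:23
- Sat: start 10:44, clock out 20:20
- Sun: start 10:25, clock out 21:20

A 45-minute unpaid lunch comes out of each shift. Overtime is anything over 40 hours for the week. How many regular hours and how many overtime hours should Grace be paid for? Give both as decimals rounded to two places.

Wed: 10:58–19:14 = 8 h 16 min; less 45 min break → 7 h 31 min
Thu: 06:10–16:12 = 10 h 2 min; less 45 min break → 9 h 17 min
Fri: 05:55–14:23 = 8 h 28 min; less 45 min break → 7 h 43 min
Sat: 10:44–20:20 = 9 h 36 min; less 45 min break → 8 h 51 min
Sun: 10:25–21:20 = 10 h 55 min; less 45 min break → 10 h 10 min
Total worked: 43 h 32 min = 43.53 h.
Threshold 40 h → overtime 3 h 32 min, regular 40 h 0 min.

Regular 40.00 hours, overtime 3.53 hours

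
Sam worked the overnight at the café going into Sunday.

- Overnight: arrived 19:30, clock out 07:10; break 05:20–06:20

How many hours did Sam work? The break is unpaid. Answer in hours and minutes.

10 h 40 min

Overnight: 19:30 → midnight = 4 h 30 min; midnight → 07:10 = 7 h 10 min; span 11 h 40 min; less 60 min break → 10 h 40 min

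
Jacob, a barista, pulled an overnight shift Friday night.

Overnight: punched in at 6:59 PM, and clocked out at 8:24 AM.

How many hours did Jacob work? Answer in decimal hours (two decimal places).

Overnight: 6:59 PM → midnight = 5 h 1 min; midnight → 8:24 AM = 8 h 24 min; span 13 h 25 min

13.42 hours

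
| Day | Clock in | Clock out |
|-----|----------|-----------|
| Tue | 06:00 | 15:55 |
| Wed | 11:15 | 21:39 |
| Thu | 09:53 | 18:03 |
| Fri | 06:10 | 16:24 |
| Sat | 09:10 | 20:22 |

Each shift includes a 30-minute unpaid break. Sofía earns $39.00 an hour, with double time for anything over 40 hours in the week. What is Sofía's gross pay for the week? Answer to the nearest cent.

$2138.50

Tue: 06:00–15:55 = 9 h 55 min; less 30 min break → 9 h 25 min
Wed: 11:15–21:39 = 10 h 24 min; less 30 min break → 9 h 54 min
Thu: 09:53–18:03 = 8 h 10 min; less 30 min break → 7 h 40 min
Fri: 06:10–16:24 = 10 h 14 min; less 30 min break → 9 h 44 min
Sat: 09:10–20:22 = 11 h 12 min; less 30 min break → 10 h 42 min
Total worked: 47 h 25 min = 2845 min.
Regular 40 h 0 min = 2400 min at $39.00/h; overtime 7 h 25 min = 445 min at $78.00/h.
Pay = (2400 × $39.00 + 445 × $78.00) ÷ 60 = $2138.50.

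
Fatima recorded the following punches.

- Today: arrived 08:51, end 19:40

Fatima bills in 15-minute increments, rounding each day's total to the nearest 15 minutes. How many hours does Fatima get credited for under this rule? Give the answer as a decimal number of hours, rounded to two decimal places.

Today: 08:51–19:40 = 10 h 49 min → rounds to 10 h 45 min

10.75 hours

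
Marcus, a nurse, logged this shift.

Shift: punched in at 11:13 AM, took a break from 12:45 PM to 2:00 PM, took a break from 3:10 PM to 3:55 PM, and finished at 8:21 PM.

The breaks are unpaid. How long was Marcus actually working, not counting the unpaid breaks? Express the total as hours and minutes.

7 h 8 min

Shift: 11:13 AM–8:21 PM = 9 h 8 min; less 120 min break → 7 h 8 min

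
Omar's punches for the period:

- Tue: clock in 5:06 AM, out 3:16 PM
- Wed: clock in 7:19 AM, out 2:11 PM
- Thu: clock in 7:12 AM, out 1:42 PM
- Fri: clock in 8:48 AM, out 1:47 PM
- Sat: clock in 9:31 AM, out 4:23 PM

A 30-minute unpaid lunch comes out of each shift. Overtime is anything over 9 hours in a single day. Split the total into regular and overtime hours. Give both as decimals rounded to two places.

Regular 32.22 hours, overtime 0.67 hours

Tue: 5:06 AM–3:16 PM = 10 h 10 min; less 30 min break → 9 h 40 min
Wed: 7:19 AM–2:11 PM = 6 h 52 min; less 30 min break → 6 h 22 min
Thu: 7:12 AM–1:42 PM = 6 h 30 min; less 30 min break → 6 h 0 min
Fri: 8:48 AM–1:47 PM = 4 h 59 min; less 30 min break → 4 h 29 min
Sat: 9:31 AM–4:23 PM = 6 h 52 min; less 30 min break → 6 h 22 min
Tue reg 9 h 0 min / OT 0 h 40 min; Wed reg 6 h 22 min / OT 0 h 0 min; Thu reg 6 h 0 min / OT 0 h 0 min; Fri reg 4 h 29 min / OT 0 h 0 min; Sat reg 6 h 22 min / OT 0 h 0 min.
Totals: regular 32 h 13 min, overtime 0 h 40 min.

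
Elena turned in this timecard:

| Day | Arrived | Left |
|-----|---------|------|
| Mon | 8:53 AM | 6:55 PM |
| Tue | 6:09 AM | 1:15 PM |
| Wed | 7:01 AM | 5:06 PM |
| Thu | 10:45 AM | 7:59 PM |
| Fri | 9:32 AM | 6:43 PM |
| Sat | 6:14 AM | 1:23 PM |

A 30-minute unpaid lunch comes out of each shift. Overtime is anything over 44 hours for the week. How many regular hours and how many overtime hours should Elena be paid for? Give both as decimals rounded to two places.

Regular 44.00 hours, overtime 5.78 hours

Mon: 8:53 AM–6:55 PM = 10 h 2 min; less 30 min break → 9 h 32 min
Tue: 6:09 AM–1:15 PM = 7 h 6 min; less 30 min break → 6 h 36 min
Wed: 7:01 AM–5:06 PM = 10 h 5 min; less 30 min break → 9 h 35 min
Thu: 10:45 AM–7:59 PM = 9 h 14 min; less 30 min break → 8 h 44 min
Fri: 9:32 AM–6:43 PM = 9 h 11 min; less 30 min break → 8 h 41 min
Sat: 6:14 AM–1:23 PM = 7 h 9 min; less 30 min break → 6 h 39 min
Total worked: 49 h 47 min = 49.78 h.
Threshold 44 h → overtime 5 h 47 min, regular 44 h 0 min.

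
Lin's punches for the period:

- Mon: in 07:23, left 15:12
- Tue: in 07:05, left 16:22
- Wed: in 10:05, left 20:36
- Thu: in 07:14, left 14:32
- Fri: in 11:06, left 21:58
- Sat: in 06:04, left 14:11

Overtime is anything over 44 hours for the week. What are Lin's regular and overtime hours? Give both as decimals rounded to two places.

Mon: 07:23–15:12 = 7 h 49 min
Tue: 07:05–16:22 = 9 h 17 min
Wed: 10:05–20:36 = 10 h 31 min
Thu: 07:14–14:32 = 7 h 18 min
Fri: 11:06–21:58 = 10 h 52 min
Sat: 06:04–14:11 = 8 h 7 min
Total worked: 53 h 54 min = 53.90 h.
Threshold 44 h → overtime 9 h 54 min, regular 44 h 0 min.

Regular 44.00 hours, overtime 9.90 hours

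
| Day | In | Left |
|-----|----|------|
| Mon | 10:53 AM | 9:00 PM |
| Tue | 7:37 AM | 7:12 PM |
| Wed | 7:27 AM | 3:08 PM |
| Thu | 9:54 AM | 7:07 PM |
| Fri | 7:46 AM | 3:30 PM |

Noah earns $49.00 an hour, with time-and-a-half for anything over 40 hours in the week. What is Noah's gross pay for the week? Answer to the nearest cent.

$2425.50

Mon: 10:53 AM–9:00 PM = 10 h 7 min
Tue: 7:37 AM–7:12 PM = 11 h 35 min
Wed: 7:27 AM–3:08 PM = 7 h 41 min
Thu: 9:54 AM–7:07 PM = 9 h 13 min
Fri: 7:46 AM–3:30 PM = 7 h 44 min
Total worked: 46 h 20 min = 2780 min.
Regular 40 h 0 min = 2400 min at $49.00/h; overtime 6 h 20 min = 380 min at $73.50/h.
Pay = (2400 × $49.00 + 380 × $73.50) ÷ 60 = $2425.50.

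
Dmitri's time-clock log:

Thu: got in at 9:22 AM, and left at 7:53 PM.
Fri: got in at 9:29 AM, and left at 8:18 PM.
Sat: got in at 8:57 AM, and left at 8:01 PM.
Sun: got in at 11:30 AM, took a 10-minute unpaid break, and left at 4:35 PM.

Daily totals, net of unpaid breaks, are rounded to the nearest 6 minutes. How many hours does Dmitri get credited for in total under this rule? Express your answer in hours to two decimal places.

Thu: 9:22 AM–7:53 PM = 10 h 31 min → rounds to 10 h 30 min
Fri: 9:29 AM–8:18 PM = 10 h 49 min → rounds to 10 h 48 min
Sat: 8:57 AM–8:01 PM = 11 h 4 min → rounds to 11 h 6 min
Sun: 11:30 AM–4:35 PM = 5 h 5 min − 10 min = 4 h 55 min → rounds to 4 h 54 min
Total credited: 37 h 18 min.

37.30 hours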